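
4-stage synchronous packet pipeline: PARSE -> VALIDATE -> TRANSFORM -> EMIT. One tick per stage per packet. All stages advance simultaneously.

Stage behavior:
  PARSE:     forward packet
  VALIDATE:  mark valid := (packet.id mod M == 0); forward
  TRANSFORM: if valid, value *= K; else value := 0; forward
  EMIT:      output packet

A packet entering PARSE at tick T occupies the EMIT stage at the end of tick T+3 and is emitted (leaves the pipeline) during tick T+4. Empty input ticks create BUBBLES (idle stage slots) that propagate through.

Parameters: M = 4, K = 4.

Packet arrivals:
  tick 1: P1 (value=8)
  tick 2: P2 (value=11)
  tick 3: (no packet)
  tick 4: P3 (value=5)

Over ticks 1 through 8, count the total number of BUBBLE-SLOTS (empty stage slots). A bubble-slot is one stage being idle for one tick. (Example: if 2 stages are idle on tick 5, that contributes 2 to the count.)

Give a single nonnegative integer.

Answer: 20

Derivation:
Tick 1: [PARSE:P1(v=8,ok=F), VALIDATE:-, TRANSFORM:-, EMIT:-] out:-; bubbles=3
Tick 2: [PARSE:P2(v=11,ok=F), VALIDATE:P1(v=8,ok=F), TRANSFORM:-, EMIT:-] out:-; bubbles=2
Tick 3: [PARSE:-, VALIDATE:P2(v=11,ok=F), TRANSFORM:P1(v=0,ok=F), EMIT:-] out:-; bubbles=2
Tick 4: [PARSE:P3(v=5,ok=F), VALIDATE:-, TRANSFORM:P2(v=0,ok=F), EMIT:P1(v=0,ok=F)] out:-; bubbles=1
Tick 5: [PARSE:-, VALIDATE:P3(v=5,ok=F), TRANSFORM:-, EMIT:P2(v=0,ok=F)] out:P1(v=0); bubbles=2
Tick 6: [PARSE:-, VALIDATE:-, TRANSFORM:P3(v=0,ok=F), EMIT:-] out:P2(v=0); bubbles=3
Tick 7: [PARSE:-, VALIDATE:-, TRANSFORM:-, EMIT:P3(v=0,ok=F)] out:-; bubbles=3
Tick 8: [PARSE:-, VALIDATE:-, TRANSFORM:-, EMIT:-] out:P3(v=0); bubbles=4
Total bubble-slots: 20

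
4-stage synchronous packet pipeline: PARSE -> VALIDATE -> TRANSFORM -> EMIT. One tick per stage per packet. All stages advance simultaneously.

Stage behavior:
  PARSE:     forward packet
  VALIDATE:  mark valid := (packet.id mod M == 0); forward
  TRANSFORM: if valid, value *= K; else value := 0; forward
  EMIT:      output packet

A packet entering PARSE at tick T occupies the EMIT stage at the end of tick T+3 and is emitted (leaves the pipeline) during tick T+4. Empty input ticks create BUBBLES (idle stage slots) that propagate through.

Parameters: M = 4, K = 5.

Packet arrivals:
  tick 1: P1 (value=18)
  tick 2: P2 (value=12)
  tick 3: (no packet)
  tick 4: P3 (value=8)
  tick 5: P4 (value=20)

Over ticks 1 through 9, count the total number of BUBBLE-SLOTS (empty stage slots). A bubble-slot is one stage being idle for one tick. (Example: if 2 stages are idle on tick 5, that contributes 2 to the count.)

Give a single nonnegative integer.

Tick 1: [PARSE:P1(v=18,ok=F), VALIDATE:-, TRANSFORM:-, EMIT:-] out:-; bubbles=3
Tick 2: [PARSE:P2(v=12,ok=F), VALIDATE:P1(v=18,ok=F), TRANSFORM:-, EMIT:-] out:-; bubbles=2
Tick 3: [PARSE:-, VALIDATE:P2(v=12,ok=F), TRANSFORM:P1(v=0,ok=F), EMIT:-] out:-; bubbles=2
Tick 4: [PARSE:P3(v=8,ok=F), VALIDATE:-, TRANSFORM:P2(v=0,ok=F), EMIT:P1(v=0,ok=F)] out:-; bubbles=1
Tick 5: [PARSE:P4(v=20,ok=F), VALIDATE:P3(v=8,ok=F), TRANSFORM:-, EMIT:P2(v=0,ok=F)] out:P1(v=0); bubbles=1
Tick 6: [PARSE:-, VALIDATE:P4(v=20,ok=T), TRANSFORM:P3(v=0,ok=F), EMIT:-] out:P2(v=0); bubbles=2
Tick 7: [PARSE:-, VALIDATE:-, TRANSFORM:P4(v=100,ok=T), EMIT:P3(v=0,ok=F)] out:-; bubbles=2
Tick 8: [PARSE:-, VALIDATE:-, TRANSFORM:-, EMIT:P4(v=100,ok=T)] out:P3(v=0); bubbles=3
Tick 9: [PARSE:-, VALIDATE:-, TRANSFORM:-, EMIT:-] out:P4(v=100); bubbles=4
Total bubble-slots: 20

Answer: 20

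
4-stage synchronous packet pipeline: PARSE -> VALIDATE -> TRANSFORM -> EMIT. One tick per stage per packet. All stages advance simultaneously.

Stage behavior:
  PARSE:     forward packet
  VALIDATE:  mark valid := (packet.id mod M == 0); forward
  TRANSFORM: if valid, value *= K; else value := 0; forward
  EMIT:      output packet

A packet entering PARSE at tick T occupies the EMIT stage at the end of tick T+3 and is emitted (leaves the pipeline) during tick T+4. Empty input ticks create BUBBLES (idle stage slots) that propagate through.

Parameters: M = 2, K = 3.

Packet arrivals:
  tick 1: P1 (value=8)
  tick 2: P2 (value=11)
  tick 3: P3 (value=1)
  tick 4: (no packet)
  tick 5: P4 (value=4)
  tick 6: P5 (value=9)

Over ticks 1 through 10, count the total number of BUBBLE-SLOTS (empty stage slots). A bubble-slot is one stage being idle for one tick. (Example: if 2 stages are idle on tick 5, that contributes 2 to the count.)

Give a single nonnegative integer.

Tick 1: [PARSE:P1(v=8,ok=F), VALIDATE:-, TRANSFORM:-, EMIT:-] out:-; bubbles=3
Tick 2: [PARSE:P2(v=11,ok=F), VALIDATE:P1(v=8,ok=F), TRANSFORM:-, EMIT:-] out:-; bubbles=2
Tick 3: [PARSE:P3(v=1,ok=F), VALIDATE:P2(v=11,ok=T), TRANSFORM:P1(v=0,ok=F), EMIT:-] out:-; bubbles=1
Tick 4: [PARSE:-, VALIDATE:P3(v=1,ok=F), TRANSFORM:P2(v=33,ok=T), EMIT:P1(v=0,ok=F)] out:-; bubbles=1
Tick 5: [PARSE:P4(v=4,ok=F), VALIDATE:-, TRANSFORM:P3(v=0,ok=F), EMIT:P2(v=33,ok=T)] out:P1(v=0); bubbles=1
Tick 6: [PARSE:P5(v=9,ok=F), VALIDATE:P4(v=4,ok=T), TRANSFORM:-, EMIT:P3(v=0,ok=F)] out:P2(v=33); bubbles=1
Tick 7: [PARSE:-, VALIDATE:P5(v=9,ok=F), TRANSFORM:P4(v=12,ok=T), EMIT:-] out:P3(v=0); bubbles=2
Tick 8: [PARSE:-, VALIDATE:-, TRANSFORM:P5(v=0,ok=F), EMIT:P4(v=12,ok=T)] out:-; bubbles=2
Tick 9: [PARSE:-, VALIDATE:-, TRANSFORM:-, EMIT:P5(v=0,ok=F)] out:P4(v=12); bubbles=3
Tick 10: [PARSE:-, VALIDATE:-, TRANSFORM:-, EMIT:-] out:P5(v=0); bubbles=4
Total bubble-slots: 20

Answer: 20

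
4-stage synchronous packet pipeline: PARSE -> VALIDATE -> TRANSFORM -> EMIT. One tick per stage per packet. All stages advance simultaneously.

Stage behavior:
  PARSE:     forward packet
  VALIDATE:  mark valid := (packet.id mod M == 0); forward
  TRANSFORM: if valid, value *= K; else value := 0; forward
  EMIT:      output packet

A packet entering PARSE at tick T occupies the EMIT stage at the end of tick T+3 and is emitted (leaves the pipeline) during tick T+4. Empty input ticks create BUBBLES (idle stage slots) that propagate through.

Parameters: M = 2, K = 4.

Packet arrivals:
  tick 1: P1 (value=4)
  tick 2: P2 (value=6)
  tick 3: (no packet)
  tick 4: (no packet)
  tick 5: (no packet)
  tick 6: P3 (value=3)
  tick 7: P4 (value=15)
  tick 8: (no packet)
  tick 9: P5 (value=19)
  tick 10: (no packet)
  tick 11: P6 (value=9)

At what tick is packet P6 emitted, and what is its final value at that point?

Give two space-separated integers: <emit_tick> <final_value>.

Tick 1: [PARSE:P1(v=4,ok=F), VALIDATE:-, TRANSFORM:-, EMIT:-] out:-; in:P1
Tick 2: [PARSE:P2(v=6,ok=F), VALIDATE:P1(v=4,ok=F), TRANSFORM:-, EMIT:-] out:-; in:P2
Tick 3: [PARSE:-, VALIDATE:P2(v=6,ok=T), TRANSFORM:P1(v=0,ok=F), EMIT:-] out:-; in:-
Tick 4: [PARSE:-, VALIDATE:-, TRANSFORM:P2(v=24,ok=T), EMIT:P1(v=0,ok=F)] out:-; in:-
Tick 5: [PARSE:-, VALIDATE:-, TRANSFORM:-, EMIT:P2(v=24,ok=T)] out:P1(v=0); in:-
Tick 6: [PARSE:P3(v=3,ok=F), VALIDATE:-, TRANSFORM:-, EMIT:-] out:P2(v=24); in:P3
Tick 7: [PARSE:P4(v=15,ok=F), VALIDATE:P3(v=3,ok=F), TRANSFORM:-, EMIT:-] out:-; in:P4
Tick 8: [PARSE:-, VALIDATE:P4(v=15,ok=T), TRANSFORM:P3(v=0,ok=F), EMIT:-] out:-; in:-
Tick 9: [PARSE:P5(v=19,ok=F), VALIDATE:-, TRANSFORM:P4(v=60,ok=T), EMIT:P3(v=0,ok=F)] out:-; in:P5
Tick 10: [PARSE:-, VALIDATE:P5(v=19,ok=F), TRANSFORM:-, EMIT:P4(v=60,ok=T)] out:P3(v=0); in:-
Tick 11: [PARSE:P6(v=9,ok=F), VALIDATE:-, TRANSFORM:P5(v=0,ok=F), EMIT:-] out:P4(v=60); in:P6
Tick 12: [PARSE:-, VALIDATE:P6(v=9,ok=T), TRANSFORM:-, EMIT:P5(v=0,ok=F)] out:-; in:-
Tick 13: [PARSE:-, VALIDATE:-, TRANSFORM:P6(v=36,ok=T), EMIT:-] out:P5(v=0); in:-
Tick 14: [PARSE:-, VALIDATE:-, TRANSFORM:-, EMIT:P6(v=36,ok=T)] out:-; in:-
Tick 15: [PARSE:-, VALIDATE:-, TRANSFORM:-, EMIT:-] out:P6(v=36); in:-
P6: arrives tick 11, valid=True (id=6, id%2=0), emit tick 15, final value 36

Answer: 15 36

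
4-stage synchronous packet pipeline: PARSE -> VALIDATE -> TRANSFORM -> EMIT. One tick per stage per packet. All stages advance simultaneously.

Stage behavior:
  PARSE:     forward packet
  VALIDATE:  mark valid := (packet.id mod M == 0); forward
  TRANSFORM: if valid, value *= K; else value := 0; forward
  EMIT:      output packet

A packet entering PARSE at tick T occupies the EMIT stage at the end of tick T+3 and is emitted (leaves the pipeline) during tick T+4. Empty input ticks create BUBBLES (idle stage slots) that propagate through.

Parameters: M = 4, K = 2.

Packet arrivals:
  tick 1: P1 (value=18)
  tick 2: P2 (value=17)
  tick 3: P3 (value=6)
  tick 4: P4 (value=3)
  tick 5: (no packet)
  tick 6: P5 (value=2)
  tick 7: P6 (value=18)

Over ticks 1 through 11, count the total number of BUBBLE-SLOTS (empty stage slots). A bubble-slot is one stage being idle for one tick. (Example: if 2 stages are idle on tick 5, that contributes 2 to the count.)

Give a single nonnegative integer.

Answer: 20

Derivation:
Tick 1: [PARSE:P1(v=18,ok=F), VALIDATE:-, TRANSFORM:-, EMIT:-] out:-; bubbles=3
Tick 2: [PARSE:P2(v=17,ok=F), VALIDATE:P1(v=18,ok=F), TRANSFORM:-, EMIT:-] out:-; bubbles=2
Tick 3: [PARSE:P3(v=6,ok=F), VALIDATE:P2(v=17,ok=F), TRANSFORM:P1(v=0,ok=F), EMIT:-] out:-; bubbles=1
Tick 4: [PARSE:P4(v=3,ok=F), VALIDATE:P3(v=6,ok=F), TRANSFORM:P2(v=0,ok=F), EMIT:P1(v=0,ok=F)] out:-; bubbles=0
Tick 5: [PARSE:-, VALIDATE:P4(v=3,ok=T), TRANSFORM:P3(v=0,ok=F), EMIT:P2(v=0,ok=F)] out:P1(v=0); bubbles=1
Tick 6: [PARSE:P5(v=2,ok=F), VALIDATE:-, TRANSFORM:P4(v=6,ok=T), EMIT:P3(v=0,ok=F)] out:P2(v=0); bubbles=1
Tick 7: [PARSE:P6(v=18,ok=F), VALIDATE:P5(v=2,ok=F), TRANSFORM:-, EMIT:P4(v=6,ok=T)] out:P3(v=0); bubbles=1
Tick 8: [PARSE:-, VALIDATE:P6(v=18,ok=F), TRANSFORM:P5(v=0,ok=F), EMIT:-] out:P4(v=6); bubbles=2
Tick 9: [PARSE:-, VALIDATE:-, TRANSFORM:P6(v=0,ok=F), EMIT:P5(v=0,ok=F)] out:-; bubbles=2
Tick 10: [PARSE:-, VALIDATE:-, TRANSFORM:-, EMIT:P6(v=0,ok=F)] out:P5(v=0); bubbles=3
Tick 11: [PARSE:-, VALIDATE:-, TRANSFORM:-, EMIT:-] out:P6(v=0); bubbles=4
Total bubble-slots: 20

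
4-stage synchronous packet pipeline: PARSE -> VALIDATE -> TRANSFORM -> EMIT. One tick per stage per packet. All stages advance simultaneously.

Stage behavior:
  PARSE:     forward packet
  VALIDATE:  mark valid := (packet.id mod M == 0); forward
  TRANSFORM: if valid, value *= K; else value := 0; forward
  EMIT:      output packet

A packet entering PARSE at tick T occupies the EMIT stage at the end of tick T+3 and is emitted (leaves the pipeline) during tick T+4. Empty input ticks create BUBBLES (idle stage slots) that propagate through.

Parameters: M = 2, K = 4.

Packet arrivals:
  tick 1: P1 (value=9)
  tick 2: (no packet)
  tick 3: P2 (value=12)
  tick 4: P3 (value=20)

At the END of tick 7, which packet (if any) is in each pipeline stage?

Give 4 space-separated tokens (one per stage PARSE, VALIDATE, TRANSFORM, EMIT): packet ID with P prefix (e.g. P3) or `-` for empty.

Tick 1: [PARSE:P1(v=9,ok=F), VALIDATE:-, TRANSFORM:-, EMIT:-] out:-; in:P1
Tick 2: [PARSE:-, VALIDATE:P1(v=9,ok=F), TRANSFORM:-, EMIT:-] out:-; in:-
Tick 3: [PARSE:P2(v=12,ok=F), VALIDATE:-, TRANSFORM:P1(v=0,ok=F), EMIT:-] out:-; in:P2
Tick 4: [PARSE:P3(v=20,ok=F), VALIDATE:P2(v=12,ok=T), TRANSFORM:-, EMIT:P1(v=0,ok=F)] out:-; in:P3
Tick 5: [PARSE:-, VALIDATE:P3(v=20,ok=F), TRANSFORM:P2(v=48,ok=T), EMIT:-] out:P1(v=0); in:-
Tick 6: [PARSE:-, VALIDATE:-, TRANSFORM:P3(v=0,ok=F), EMIT:P2(v=48,ok=T)] out:-; in:-
Tick 7: [PARSE:-, VALIDATE:-, TRANSFORM:-, EMIT:P3(v=0,ok=F)] out:P2(v=48); in:-
At end of tick 7: ['-', '-', '-', 'P3']

Answer: - - - P3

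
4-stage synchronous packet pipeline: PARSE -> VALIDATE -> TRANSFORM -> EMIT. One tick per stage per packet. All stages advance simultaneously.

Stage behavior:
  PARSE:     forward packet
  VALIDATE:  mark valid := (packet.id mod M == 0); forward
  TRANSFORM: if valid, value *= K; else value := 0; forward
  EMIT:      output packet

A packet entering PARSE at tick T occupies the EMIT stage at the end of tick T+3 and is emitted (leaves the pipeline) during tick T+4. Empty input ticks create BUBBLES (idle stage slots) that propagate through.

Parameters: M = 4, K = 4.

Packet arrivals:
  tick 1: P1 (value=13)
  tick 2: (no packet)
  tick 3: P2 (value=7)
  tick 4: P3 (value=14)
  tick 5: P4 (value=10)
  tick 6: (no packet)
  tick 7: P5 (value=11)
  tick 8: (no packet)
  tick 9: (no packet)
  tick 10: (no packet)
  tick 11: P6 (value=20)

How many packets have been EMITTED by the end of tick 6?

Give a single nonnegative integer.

Tick 1: [PARSE:P1(v=13,ok=F), VALIDATE:-, TRANSFORM:-, EMIT:-] out:-; in:P1
Tick 2: [PARSE:-, VALIDATE:P1(v=13,ok=F), TRANSFORM:-, EMIT:-] out:-; in:-
Tick 3: [PARSE:P2(v=7,ok=F), VALIDATE:-, TRANSFORM:P1(v=0,ok=F), EMIT:-] out:-; in:P2
Tick 4: [PARSE:P3(v=14,ok=F), VALIDATE:P2(v=7,ok=F), TRANSFORM:-, EMIT:P1(v=0,ok=F)] out:-; in:P3
Tick 5: [PARSE:P4(v=10,ok=F), VALIDATE:P3(v=14,ok=F), TRANSFORM:P2(v=0,ok=F), EMIT:-] out:P1(v=0); in:P4
Tick 6: [PARSE:-, VALIDATE:P4(v=10,ok=T), TRANSFORM:P3(v=0,ok=F), EMIT:P2(v=0,ok=F)] out:-; in:-
Emitted by tick 6: ['P1']

Answer: 1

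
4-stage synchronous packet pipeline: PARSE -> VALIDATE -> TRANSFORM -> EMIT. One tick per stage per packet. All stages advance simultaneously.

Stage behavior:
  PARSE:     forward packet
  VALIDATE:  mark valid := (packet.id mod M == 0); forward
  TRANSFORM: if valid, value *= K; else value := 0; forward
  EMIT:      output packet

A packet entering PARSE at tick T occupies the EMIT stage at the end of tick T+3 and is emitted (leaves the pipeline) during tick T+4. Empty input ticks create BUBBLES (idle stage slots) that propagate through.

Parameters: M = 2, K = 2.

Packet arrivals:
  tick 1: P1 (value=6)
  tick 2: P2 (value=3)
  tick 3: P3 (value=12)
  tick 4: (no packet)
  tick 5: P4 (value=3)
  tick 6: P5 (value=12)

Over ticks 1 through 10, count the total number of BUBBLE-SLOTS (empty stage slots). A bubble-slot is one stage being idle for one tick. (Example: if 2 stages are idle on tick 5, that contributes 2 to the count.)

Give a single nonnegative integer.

Tick 1: [PARSE:P1(v=6,ok=F), VALIDATE:-, TRANSFORM:-, EMIT:-] out:-; bubbles=3
Tick 2: [PARSE:P2(v=3,ok=F), VALIDATE:P1(v=6,ok=F), TRANSFORM:-, EMIT:-] out:-; bubbles=2
Tick 3: [PARSE:P3(v=12,ok=F), VALIDATE:P2(v=3,ok=T), TRANSFORM:P1(v=0,ok=F), EMIT:-] out:-; bubbles=1
Tick 4: [PARSE:-, VALIDATE:P3(v=12,ok=F), TRANSFORM:P2(v=6,ok=T), EMIT:P1(v=0,ok=F)] out:-; bubbles=1
Tick 5: [PARSE:P4(v=3,ok=F), VALIDATE:-, TRANSFORM:P3(v=0,ok=F), EMIT:P2(v=6,ok=T)] out:P1(v=0); bubbles=1
Tick 6: [PARSE:P5(v=12,ok=F), VALIDATE:P4(v=3,ok=T), TRANSFORM:-, EMIT:P3(v=0,ok=F)] out:P2(v=6); bubbles=1
Tick 7: [PARSE:-, VALIDATE:P5(v=12,ok=F), TRANSFORM:P4(v=6,ok=T), EMIT:-] out:P3(v=0); bubbles=2
Tick 8: [PARSE:-, VALIDATE:-, TRANSFORM:P5(v=0,ok=F), EMIT:P4(v=6,ok=T)] out:-; bubbles=2
Tick 9: [PARSE:-, VALIDATE:-, TRANSFORM:-, EMIT:P5(v=0,ok=F)] out:P4(v=6); bubbles=3
Tick 10: [PARSE:-, VALIDATE:-, TRANSFORM:-, EMIT:-] out:P5(v=0); bubbles=4
Total bubble-slots: 20

Answer: 20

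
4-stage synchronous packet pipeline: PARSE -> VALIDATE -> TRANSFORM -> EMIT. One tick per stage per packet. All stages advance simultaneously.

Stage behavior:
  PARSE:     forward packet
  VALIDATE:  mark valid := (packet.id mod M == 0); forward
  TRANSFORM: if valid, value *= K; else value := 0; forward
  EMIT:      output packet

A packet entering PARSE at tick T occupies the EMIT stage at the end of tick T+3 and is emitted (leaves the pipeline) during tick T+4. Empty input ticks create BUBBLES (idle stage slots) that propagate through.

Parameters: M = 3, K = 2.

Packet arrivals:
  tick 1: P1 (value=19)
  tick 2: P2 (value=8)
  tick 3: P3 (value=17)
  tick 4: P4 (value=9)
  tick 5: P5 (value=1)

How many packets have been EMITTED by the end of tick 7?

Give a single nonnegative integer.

Answer: 3

Derivation:
Tick 1: [PARSE:P1(v=19,ok=F), VALIDATE:-, TRANSFORM:-, EMIT:-] out:-; in:P1
Tick 2: [PARSE:P2(v=8,ok=F), VALIDATE:P1(v=19,ok=F), TRANSFORM:-, EMIT:-] out:-; in:P2
Tick 3: [PARSE:P3(v=17,ok=F), VALIDATE:P2(v=8,ok=F), TRANSFORM:P1(v=0,ok=F), EMIT:-] out:-; in:P3
Tick 4: [PARSE:P4(v=9,ok=F), VALIDATE:P3(v=17,ok=T), TRANSFORM:P2(v=0,ok=F), EMIT:P1(v=0,ok=F)] out:-; in:P4
Tick 5: [PARSE:P5(v=1,ok=F), VALIDATE:P4(v=9,ok=F), TRANSFORM:P3(v=34,ok=T), EMIT:P2(v=0,ok=F)] out:P1(v=0); in:P5
Tick 6: [PARSE:-, VALIDATE:P5(v=1,ok=F), TRANSFORM:P4(v=0,ok=F), EMIT:P3(v=34,ok=T)] out:P2(v=0); in:-
Tick 7: [PARSE:-, VALIDATE:-, TRANSFORM:P5(v=0,ok=F), EMIT:P4(v=0,ok=F)] out:P3(v=34); in:-
Emitted by tick 7: ['P1', 'P2', 'P3']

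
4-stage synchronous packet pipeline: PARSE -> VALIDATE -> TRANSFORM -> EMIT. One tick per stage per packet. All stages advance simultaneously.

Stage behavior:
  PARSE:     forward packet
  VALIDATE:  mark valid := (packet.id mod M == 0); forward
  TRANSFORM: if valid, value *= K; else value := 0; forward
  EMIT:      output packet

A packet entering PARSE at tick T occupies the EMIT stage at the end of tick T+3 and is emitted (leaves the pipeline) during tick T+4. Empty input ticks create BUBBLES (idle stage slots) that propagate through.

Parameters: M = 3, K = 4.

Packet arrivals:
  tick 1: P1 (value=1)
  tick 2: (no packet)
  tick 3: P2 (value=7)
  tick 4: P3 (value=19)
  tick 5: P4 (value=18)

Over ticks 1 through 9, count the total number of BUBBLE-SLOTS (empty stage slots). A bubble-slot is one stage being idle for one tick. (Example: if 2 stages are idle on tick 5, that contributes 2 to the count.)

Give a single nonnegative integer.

Tick 1: [PARSE:P1(v=1,ok=F), VALIDATE:-, TRANSFORM:-, EMIT:-] out:-; bubbles=3
Tick 2: [PARSE:-, VALIDATE:P1(v=1,ok=F), TRANSFORM:-, EMIT:-] out:-; bubbles=3
Tick 3: [PARSE:P2(v=7,ok=F), VALIDATE:-, TRANSFORM:P1(v=0,ok=F), EMIT:-] out:-; bubbles=2
Tick 4: [PARSE:P3(v=19,ok=F), VALIDATE:P2(v=7,ok=F), TRANSFORM:-, EMIT:P1(v=0,ok=F)] out:-; bubbles=1
Tick 5: [PARSE:P4(v=18,ok=F), VALIDATE:P3(v=19,ok=T), TRANSFORM:P2(v=0,ok=F), EMIT:-] out:P1(v=0); bubbles=1
Tick 6: [PARSE:-, VALIDATE:P4(v=18,ok=F), TRANSFORM:P3(v=76,ok=T), EMIT:P2(v=0,ok=F)] out:-; bubbles=1
Tick 7: [PARSE:-, VALIDATE:-, TRANSFORM:P4(v=0,ok=F), EMIT:P3(v=76,ok=T)] out:P2(v=0); bubbles=2
Tick 8: [PARSE:-, VALIDATE:-, TRANSFORM:-, EMIT:P4(v=0,ok=F)] out:P3(v=76); bubbles=3
Tick 9: [PARSE:-, VALIDATE:-, TRANSFORM:-, EMIT:-] out:P4(v=0); bubbles=4
Total bubble-slots: 20

Answer: 20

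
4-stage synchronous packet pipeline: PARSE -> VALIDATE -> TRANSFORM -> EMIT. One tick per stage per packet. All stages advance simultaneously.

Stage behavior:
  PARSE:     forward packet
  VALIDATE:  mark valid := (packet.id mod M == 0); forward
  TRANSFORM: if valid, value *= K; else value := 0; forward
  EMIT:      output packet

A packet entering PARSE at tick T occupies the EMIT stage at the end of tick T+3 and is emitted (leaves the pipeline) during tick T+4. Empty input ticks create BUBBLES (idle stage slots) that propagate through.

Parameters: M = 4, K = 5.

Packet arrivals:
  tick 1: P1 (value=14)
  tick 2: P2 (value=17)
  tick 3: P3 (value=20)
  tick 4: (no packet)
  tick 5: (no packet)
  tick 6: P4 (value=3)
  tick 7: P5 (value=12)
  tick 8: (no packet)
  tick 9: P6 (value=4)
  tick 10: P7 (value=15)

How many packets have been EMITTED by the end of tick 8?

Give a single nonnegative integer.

Answer: 3

Derivation:
Tick 1: [PARSE:P1(v=14,ok=F), VALIDATE:-, TRANSFORM:-, EMIT:-] out:-; in:P1
Tick 2: [PARSE:P2(v=17,ok=F), VALIDATE:P1(v=14,ok=F), TRANSFORM:-, EMIT:-] out:-; in:P2
Tick 3: [PARSE:P3(v=20,ok=F), VALIDATE:P2(v=17,ok=F), TRANSFORM:P1(v=0,ok=F), EMIT:-] out:-; in:P3
Tick 4: [PARSE:-, VALIDATE:P3(v=20,ok=F), TRANSFORM:P2(v=0,ok=F), EMIT:P1(v=0,ok=F)] out:-; in:-
Tick 5: [PARSE:-, VALIDATE:-, TRANSFORM:P3(v=0,ok=F), EMIT:P2(v=0,ok=F)] out:P1(v=0); in:-
Tick 6: [PARSE:P4(v=3,ok=F), VALIDATE:-, TRANSFORM:-, EMIT:P3(v=0,ok=F)] out:P2(v=0); in:P4
Tick 7: [PARSE:P5(v=12,ok=F), VALIDATE:P4(v=3,ok=T), TRANSFORM:-, EMIT:-] out:P3(v=0); in:P5
Tick 8: [PARSE:-, VALIDATE:P5(v=12,ok=F), TRANSFORM:P4(v=15,ok=T), EMIT:-] out:-; in:-
Emitted by tick 8: ['P1', 'P2', 'P3']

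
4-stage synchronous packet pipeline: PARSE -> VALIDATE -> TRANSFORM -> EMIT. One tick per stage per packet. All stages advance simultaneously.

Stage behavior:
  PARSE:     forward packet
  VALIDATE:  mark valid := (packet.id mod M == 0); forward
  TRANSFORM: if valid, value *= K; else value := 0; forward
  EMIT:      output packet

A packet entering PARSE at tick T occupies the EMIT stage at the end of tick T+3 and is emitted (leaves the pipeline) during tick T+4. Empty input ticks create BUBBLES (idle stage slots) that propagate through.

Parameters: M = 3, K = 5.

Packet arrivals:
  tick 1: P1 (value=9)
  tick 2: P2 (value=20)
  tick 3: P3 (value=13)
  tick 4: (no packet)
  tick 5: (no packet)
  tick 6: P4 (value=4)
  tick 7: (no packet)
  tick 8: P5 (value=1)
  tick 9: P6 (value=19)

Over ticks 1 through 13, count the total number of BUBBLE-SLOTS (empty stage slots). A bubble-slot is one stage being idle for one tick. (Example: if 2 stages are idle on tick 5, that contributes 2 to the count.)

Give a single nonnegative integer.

Tick 1: [PARSE:P1(v=9,ok=F), VALIDATE:-, TRANSFORM:-, EMIT:-] out:-; bubbles=3
Tick 2: [PARSE:P2(v=20,ok=F), VALIDATE:P1(v=9,ok=F), TRANSFORM:-, EMIT:-] out:-; bubbles=2
Tick 3: [PARSE:P3(v=13,ok=F), VALIDATE:P2(v=20,ok=F), TRANSFORM:P1(v=0,ok=F), EMIT:-] out:-; bubbles=1
Tick 4: [PARSE:-, VALIDATE:P3(v=13,ok=T), TRANSFORM:P2(v=0,ok=F), EMIT:P1(v=0,ok=F)] out:-; bubbles=1
Tick 5: [PARSE:-, VALIDATE:-, TRANSFORM:P3(v=65,ok=T), EMIT:P2(v=0,ok=F)] out:P1(v=0); bubbles=2
Tick 6: [PARSE:P4(v=4,ok=F), VALIDATE:-, TRANSFORM:-, EMIT:P3(v=65,ok=T)] out:P2(v=0); bubbles=2
Tick 7: [PARSE:-, VALIDATE:P4(v=4,ok=F), TRANSFORM:-, EMIT:-] out:P3(v=65); bubbles=3
Tick 8: [PARSE:P5(v=1,ok=F), VALIDATE:-, TRANSFORM:P4(v=0,ok=F), EMIT:-] out:-; bubbles=2
Tick 9: [PARSE:P6(v=19,ok=F), VALIDATE:P5(v=1,ok=F), TRANSFORM:-, EMIT:P4(v=0,ok=F)] out:-; bubbles=1
Tick 10: [PARSE:-, VALIDATE:P6(v=19,ok=T), TRANSFORM:P5(v=0,ok=F), EMIT:-] out:P4(v=0); bubbles=2
Tick 11: [PARSE:-, VALIDATE:-, TRANSFORM:P6(v=95,ok=T), EMIT:P5(v=0,ok=F)] out:-; bubbles=2
Tick 12: [PARSE:-, VALIDATE:-, TRANSFORM:-, EMIT:P6(v=95,ok=T)] out:P5(v=0); bubbles=3
Tick 13: [PARSE:-, VALIDATE:-, TRANSFORM:-, EMIT:-] out:P6(v=95); bubbles=4
Total bubble-slots: 28

Answer: 28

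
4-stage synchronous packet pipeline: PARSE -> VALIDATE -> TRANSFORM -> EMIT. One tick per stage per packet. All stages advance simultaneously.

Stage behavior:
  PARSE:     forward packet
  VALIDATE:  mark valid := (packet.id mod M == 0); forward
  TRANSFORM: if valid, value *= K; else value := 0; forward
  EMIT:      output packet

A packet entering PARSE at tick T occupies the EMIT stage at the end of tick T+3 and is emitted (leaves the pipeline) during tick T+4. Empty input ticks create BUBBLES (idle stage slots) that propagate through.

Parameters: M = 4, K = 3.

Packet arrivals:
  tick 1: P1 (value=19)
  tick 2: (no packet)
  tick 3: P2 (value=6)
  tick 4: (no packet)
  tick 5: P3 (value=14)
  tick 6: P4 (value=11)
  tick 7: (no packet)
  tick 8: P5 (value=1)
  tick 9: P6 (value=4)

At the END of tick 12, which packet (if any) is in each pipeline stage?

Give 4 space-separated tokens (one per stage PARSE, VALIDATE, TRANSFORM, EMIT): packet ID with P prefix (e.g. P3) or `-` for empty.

Tick 1: [PARSE:P1(v=19,ok=F), VALIDATE:-, TRANSFORM:-, EMIT:-] out:-; in:P1
Tick 2: [PARSE:-, VALIDATE:P1(v=19,ok=F), TRANSFORM:-, EMIT:-] out:-; in:-
Tick 3: [PARSE:P2(v=6,ok=F), VALIDATE:-, TRANSFORM:P1(v=0,ok=F), EMIT:-] out:-; in:P2
Tick 4: [PARSE:-, VALIDATE:P2(v=6,ok=F), TRANSFORM:-, EMIT:P1(v=0,ok=F)] out:-; in:-
Tick 5: [PARSE:P3(v=14,ok=F), VALIDATE:-, TRANSFORM:P2(v=0,ok=F), EMIT:-] out:P1(v=0); in:P3
Tick 6: [PARSE:P4(v=11,ok=F), VALIDATE:P3(v=14,ok=F), TRANSFORM:-, EMIT:P2(v=0,ok=F)] out:-; in:P4
Tick 7: [PARSE:-, VALIDATE:P4(v=11,ok=T), TRANSFORM:P3(v=0,ok=F), EMIT:-] out:P2(v=0); in:-
Tick 8: [PARSE:P5(v=1,ok=F), VALIDATE:-, TRANSFORM:P4(v=33,ok=T), EMIT:P3(v=0,ok=F)] out:-; in:P5
Tick 9: [PARSE:P6(v=4,ok=F), VALIDATE:P5(v=1,ok=F), TRANSFORM:-, EMIT:P4(v=33,ok=T)] out:P3(v=0); in:P6
Tick 10: [PARSE:-, VALIDATE:P6(v=4,ok=F), TRANSFORM:P5(v=0,ok=F), EMIT:-] out:P4(v=33); in:-
Tick 11: [PARSE:-, VALIDATE:-, TRANSFORM:P6(v=0,ok=F), EMIT:P5(v=0,ok=F)] out:-; in:-
Tick 12: [PARSE:-, VALIDATE:-, TRANSFORM:-, EMIT:P6(v=0,ok=F)] out:P5(v=0); in:-
At end of tick 12: ['-', '-', '-', 'P6']

Answer: - - - P6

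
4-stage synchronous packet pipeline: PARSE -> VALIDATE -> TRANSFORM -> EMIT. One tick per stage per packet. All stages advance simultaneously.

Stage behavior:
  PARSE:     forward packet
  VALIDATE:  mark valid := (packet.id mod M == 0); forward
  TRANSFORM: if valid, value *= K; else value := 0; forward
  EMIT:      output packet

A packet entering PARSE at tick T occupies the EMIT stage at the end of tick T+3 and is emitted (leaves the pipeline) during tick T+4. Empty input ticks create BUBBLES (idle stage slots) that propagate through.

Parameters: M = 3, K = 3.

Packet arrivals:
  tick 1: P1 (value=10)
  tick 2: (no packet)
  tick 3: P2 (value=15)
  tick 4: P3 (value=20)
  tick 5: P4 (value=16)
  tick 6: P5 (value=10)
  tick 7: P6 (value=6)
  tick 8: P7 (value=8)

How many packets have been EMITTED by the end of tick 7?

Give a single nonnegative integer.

Tick 1: [PARSE:P1(v=10,ok=F), VALIDATE:-, TRANSFORM:-, EMIT:-] out:-; in:P1
Tick 2: [PARSE:-, VALIDATE:P1(v=10,ok=F), TRANSFORM:-, EMIT:-] out:-; in:-
Tick 3: [PARSE:P2(v=15,ok=F), VALIDATE:-, TRANSFORM:P1(v=0,ok=F), EMIT:-] out:-; in:P2
Tick 4: [PARSE:P3(v=20,ok=F), VALIDATE:P2(v=15,ok=F), TRANSFORM:-, EMIT:P1(v=0,ok=F)] out:-; in:P3
Tick 5: [PARSE:P4(v=16,ok=F), VALIDATE:P3(v=20,ok=T), TRANSFORM:P2(v=0,ok=F), EMIT:-] out:P1(v=0); in:P4
Tick 6: [PARSE:P5(v=10,ok=F), VALIDATE:P4(v=16,ok=F), TRANSFORM:P3(v=60,ok=T), EMIT:P2(v=0,ok=F)] out:-; in:P5
Tick 7: [PARSE:P6(v=6,ok=F), VALIDATE:P5(v=10,ok=F), TRANSFORM:P4(v=0,ok=F), EMIT:P3(v=60,ok=T)] out:P2(v=0); in:P6
Emitted by tick 7: ['P1', 'P2']

Answer: 2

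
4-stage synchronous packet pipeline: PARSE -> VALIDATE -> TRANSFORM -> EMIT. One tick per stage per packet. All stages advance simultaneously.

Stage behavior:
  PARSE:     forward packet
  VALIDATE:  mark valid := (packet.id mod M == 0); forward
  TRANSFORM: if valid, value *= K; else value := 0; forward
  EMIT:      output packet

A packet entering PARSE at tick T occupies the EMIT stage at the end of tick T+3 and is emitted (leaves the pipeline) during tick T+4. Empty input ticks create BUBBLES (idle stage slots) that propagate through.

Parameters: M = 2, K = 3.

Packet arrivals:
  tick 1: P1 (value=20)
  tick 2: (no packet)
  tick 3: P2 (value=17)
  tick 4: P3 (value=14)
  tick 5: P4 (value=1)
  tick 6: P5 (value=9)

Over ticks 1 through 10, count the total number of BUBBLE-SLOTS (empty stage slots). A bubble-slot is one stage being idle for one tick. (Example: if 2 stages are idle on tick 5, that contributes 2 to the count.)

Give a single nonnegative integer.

Answer: 20

Derivation:
Tick 1: [PARSE:P1(v=20,ok=F), VALIDATE:-, TRANSFORM:-, EMIT:-] out:-; bubbles=3
Tick 2: [PARSE:-, VALIDATE:P1(v=20,ok=F), TRANSFORM:-, EMIT:-] out:-; bubbles=3
Tick 3: [PARSE:P2(v=17,ok=F), VALIDATE:-, TRANSFORM:P1(v=0,ok=F), EMIT:-] out:-; bubbles=2
Tick 4: [PARSE:P3(v=14,ok=F), VALIDATE:P2(v=17,ok=T), TRANSFORM:-, EMIT:P1(v=0,ok=F)] out:-; bubbles=1
Tick 5: [PARSE:P4(v=1,ok=F), VALIDATE:P3(v=14,ok=F), TRANSFORM:P2(v=51,ok=T), EMIT:-] out:P1(v=0); bubbles=1
Tick 6: [PARSE:P5(v=9,ok=F), VALIDATE:P4(v=1,ok=T), TRANSFORM:P3(v=0,ok=F), EMIT:P2(v=51,ok=T)] out:-; bubbles=0
Tick 7: [PARSE:-, VALIDATE:P5(v=9,ok=F), TRANSFORM:P4(v=3,ok=T), EMIT:P3(v=0,ok=F)] out:P2(v=51); bubbles=1
Tick 8: [PARSE:-, VALIDATE:-, TRANSFORM:P5(v=0,ok=F), EMIT:P4(v=3,ok=T)] out:P3(v=0); bubbles=2
Tick 9: [PARSE:-, VALIDATE:-, TRANSFORM:-, EMIT:P5(v=0,ok=F)] out:P4(v=3); bubbles=3
Tick 10: [PARSE:-, VALIDATE:-, TRANSFORM:-, EMIT:-] out:P5(v=0); bubbles=4
Total bubble-slots: 20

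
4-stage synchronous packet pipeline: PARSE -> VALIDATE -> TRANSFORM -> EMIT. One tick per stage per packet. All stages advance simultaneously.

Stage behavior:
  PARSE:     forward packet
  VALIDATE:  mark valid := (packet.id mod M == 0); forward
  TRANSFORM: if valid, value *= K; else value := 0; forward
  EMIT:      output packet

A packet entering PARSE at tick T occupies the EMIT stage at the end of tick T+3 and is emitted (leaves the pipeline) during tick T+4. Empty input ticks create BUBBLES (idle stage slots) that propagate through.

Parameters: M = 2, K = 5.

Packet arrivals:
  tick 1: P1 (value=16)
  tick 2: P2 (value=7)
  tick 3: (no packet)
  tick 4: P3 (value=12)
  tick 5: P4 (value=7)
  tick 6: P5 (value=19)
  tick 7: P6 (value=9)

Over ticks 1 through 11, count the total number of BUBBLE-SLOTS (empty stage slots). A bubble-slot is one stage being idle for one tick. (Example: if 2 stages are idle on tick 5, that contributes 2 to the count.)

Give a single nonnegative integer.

Answer: 20

Derivation:
Tick 1: [PARSE:P1(v=16,ok=F), VALIDATE:-, TRANSFORM:-, EMIT:-] out:-; bubbles=3
Tick 2: [PARSE:P2(v=7,ok=F), VALIDATE:P1(v=16,ok=F), TRANSFORM:-, EMIT:-] out:-; bubbles=2
Tick 3: [PARSE:-, VALIDATE:P2(v=7,ok=T), TRANSFORM:P1(v=0,ok=F), EMIT:-] out:-; bubbles=2
Tick 4: [PARSE:P3(v=12,ok=F), VALIDATE:-, TRANSFORM:P2(v=35,ok=T), EMIT:P1(v=0,ok=F)] out:-; bubbles=1
Tick 5: [PARSE:P4(v=7,ok=F), VALIDATE:P3(v=12,ok=F), TRANSFORM:-, EMIT:P2(v=35,ok=T)] out:P1(v=0); bubbles=1
Tick 6: [PARSE:P5(v=19,ok=F), VALIDATE:P4(v=7,ok=T), TRANSFORM:P3(v=0,ok=F), EMIT:-] out:P2(v=35); bubbles=1
Tick 7: [PARSE:P6(v=9,ok=F), VALIDATE:P5(v=19,ok=F), TRANSFORM:P4(v=35,ok=T), EMIT:P3(v=0,ok=F)] out:-; bubbles=0
Tick 8: [PARSE:-, VALIDATE:P6(v=9,ok=T), TRANSFORM:P5(v=0,ok=F), EMIT:P4(v=35,ok=T)] out:P3(v=0); bubbles=1
Tick 9: [PARSE:-, VALIDATE:-, TRANSFORM:P6(v=45,ok=T), EMIT:P5(v=0,ok=F)] out:P4(v=35); bubbles=2
Tick 10: [PARSE:-, VALIDATE:-, TRANSFORM:-, EMIT:P6(v=45,ok=T)] out:P5(v=0); bubbles=3
Tick 11: [PARSE:-, VALIDATE:-, TRANSFORM:-, EMIT:-] out:P6(v=45); bubbles=4
Total bubble-slots: 20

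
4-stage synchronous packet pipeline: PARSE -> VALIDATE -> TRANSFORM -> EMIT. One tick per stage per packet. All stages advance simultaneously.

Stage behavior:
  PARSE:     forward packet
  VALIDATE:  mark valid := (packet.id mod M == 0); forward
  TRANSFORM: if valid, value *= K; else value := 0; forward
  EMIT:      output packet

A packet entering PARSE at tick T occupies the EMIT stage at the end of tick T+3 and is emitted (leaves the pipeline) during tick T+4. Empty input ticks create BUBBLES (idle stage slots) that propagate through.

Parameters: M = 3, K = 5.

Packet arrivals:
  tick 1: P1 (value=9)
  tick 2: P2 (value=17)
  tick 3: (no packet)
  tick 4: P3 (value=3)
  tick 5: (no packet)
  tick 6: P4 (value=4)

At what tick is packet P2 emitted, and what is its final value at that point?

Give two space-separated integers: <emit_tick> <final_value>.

Answer: 6 0

Derivation:
Tick 1: [PARSE:P1(v=9,ok=F), VALIDATE:-, TRANSFORM:-, EMIT:-] out:-; in:P1
Tick 2: [PARSE:P2(v=17,ok=F), VALIDATE:P1(v=9,ok=F), TRANSFORM:-, EMIT:-] out:-; in:P2
Tick 3: [PARSE:-, VALIDATE:P2(v=17,ok=F), TRANSFORM:P1(v=0,ok=F), EMIT:-] out:-; in:-
Tick 4: [PARSE:P3(v=3,ok=F), VALIDATE:-, TRANSFORM:P2(v=0,ok=F), EMIT:P1(v=0,ok=F)] out:-; in:P3
Tick 5: [PARSE:-, VALIDATE:P3(v=3,ok=T), TRANSFORM:-, EMIT:P2(v=0,ok=F)] out:P1(v=0); in:-
Tick 6: [PARSE:P4(v=4,ok=F), VALIDATE:-, TRANSFORM:P3(v=15,ok=T), EMIT:-] out:P2(v=0); in:P4
Tick 7: [PARSE:-, VALIDATE:P4(v=4,ok=F), TRANSFORM:-, EMIT:P3(v=15,ok=T)] out:-; in:-
Tick 8: [PARSE:-, VALIDATE:-, TRANSFORM:P4(v=0,ok=F), EMIT:-] out:P3(v=15); in:-
Tick 9: [PARSE:-, VALIDATE:-, TRANSFORM:-, EMIT:P4(v=0,ok=F)] out:-; in:-
Tick 10: [PARSE:-, VALIDATE:-, TRANSFORM:-, EMIT:-] out:P4(v=0); in:-
P2: arrives tick 2, valid=False (id=2, id%3=2), emit tick 6, final value 0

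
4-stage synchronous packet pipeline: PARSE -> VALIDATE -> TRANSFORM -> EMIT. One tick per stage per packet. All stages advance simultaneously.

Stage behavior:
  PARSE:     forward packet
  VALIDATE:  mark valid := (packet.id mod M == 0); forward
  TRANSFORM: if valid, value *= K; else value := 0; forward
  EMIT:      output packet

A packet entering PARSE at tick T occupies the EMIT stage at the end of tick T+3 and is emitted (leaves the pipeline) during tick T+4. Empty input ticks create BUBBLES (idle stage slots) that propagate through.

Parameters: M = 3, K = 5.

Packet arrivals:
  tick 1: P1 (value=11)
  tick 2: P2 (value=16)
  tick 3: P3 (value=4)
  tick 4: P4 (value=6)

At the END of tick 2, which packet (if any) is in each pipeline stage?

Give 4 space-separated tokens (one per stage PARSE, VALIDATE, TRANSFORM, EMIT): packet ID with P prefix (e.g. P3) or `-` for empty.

Tick 1: [PARSE:P1(v=11,ok=F), VALIDATE:-, TRANSFORM:-, EMIT:-] out:-; in:P1
Tick 2: [PARSE:P2(v=16,ok=F), VALIDATE:P1(v=11,ok=F), TRANSFORM:-, EMIT:-] out:-; in:P2
At end of tick 2: ['P2', 'P1', '-', '-']

Answer: P2 P1 - -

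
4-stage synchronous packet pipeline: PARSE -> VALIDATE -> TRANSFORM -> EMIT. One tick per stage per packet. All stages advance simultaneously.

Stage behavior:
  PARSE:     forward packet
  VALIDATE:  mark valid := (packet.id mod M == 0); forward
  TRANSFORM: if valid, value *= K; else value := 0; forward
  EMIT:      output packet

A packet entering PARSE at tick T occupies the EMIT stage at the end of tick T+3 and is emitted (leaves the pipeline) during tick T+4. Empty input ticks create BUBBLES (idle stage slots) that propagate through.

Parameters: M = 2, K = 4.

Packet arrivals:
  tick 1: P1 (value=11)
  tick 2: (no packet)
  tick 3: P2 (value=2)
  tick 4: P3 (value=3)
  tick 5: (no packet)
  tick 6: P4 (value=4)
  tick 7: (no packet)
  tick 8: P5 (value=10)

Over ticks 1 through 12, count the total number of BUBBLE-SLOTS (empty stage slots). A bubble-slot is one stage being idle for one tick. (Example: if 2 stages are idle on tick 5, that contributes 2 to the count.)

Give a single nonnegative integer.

Tick 1: [PARSE:P1(v=11,ok=F), VALIDATE:-, TRANSFORM:-, EMIT:-] out:-; bubbles=3
Tick 2: [PARSE:-, VALIDATE:P1(v=11,ok=F), TRANSFORM:-, EMIT:-] out:-; bubbles=3
Tick 3: [PARSE:P2(v=2,ok=F), VALIDATE:-, TRANSFORM:P1(v=0,ok=F), EMIT:-] out:-; bubbles=2
Tick 4: [PARSE:P3(v=3,ok=F), VALIDATE:P2(v=2,ok=T), TRANSFORM:-, EMIT:P1(v=0,ok=F)] out:-; bubbles=1
Tick 5: [PARSE:-, VALIDATE:P3(v=3,ok=F), TRANSFORM:P2(v=8,ok=T), EMIT:-] out:P1(v=0); bubbles=2
Tick 6: [PARSE:P4(v=4,ok=F), VALIDATE:-, TRANSFORM:P3(v=0,ok=F), EMIT:P2(v=8,ok=T)] out:-; bubbles=1
Tick 7: [PARSE:-, VALIDATE:P4(v=4,ok=T), TRANSFORM:-, EMIT:P3(v=0,ok=F)] out:P2(v=8); bubbles=2
Tick 8: [PARSE:P5(v=10,ok=F), VALIDATE:-, TRANSFORM:P4(v=16,ok=T), EMIT:-] out:P3(v=0); bubbles=2
Tick 9: [PARSE:-, VALIDATE:P5(v=10,ok=F), TRANSFORM:-, EMIT:P4(v=16,ok=T)] out:-; bubbles=2
Tick 10: [PARSE:-, VALIDATE:-, TRANSFORM:P5(v=0,ok=F), EMIT:-] out:P4(v=16); bubbles=3
Tick 11: [PARSE:-, VALIDATE:-, TRANSFORM:-, EMIT:P5(v=0,ok=F)] out:-; bubbles=3
Tick 12: [PARSE:-, VALIDATE:-, TRANSFORM:-, EMIT:-] out:P5(v=0); bubbles=4
Total bubble-slots: 28

Answer: 28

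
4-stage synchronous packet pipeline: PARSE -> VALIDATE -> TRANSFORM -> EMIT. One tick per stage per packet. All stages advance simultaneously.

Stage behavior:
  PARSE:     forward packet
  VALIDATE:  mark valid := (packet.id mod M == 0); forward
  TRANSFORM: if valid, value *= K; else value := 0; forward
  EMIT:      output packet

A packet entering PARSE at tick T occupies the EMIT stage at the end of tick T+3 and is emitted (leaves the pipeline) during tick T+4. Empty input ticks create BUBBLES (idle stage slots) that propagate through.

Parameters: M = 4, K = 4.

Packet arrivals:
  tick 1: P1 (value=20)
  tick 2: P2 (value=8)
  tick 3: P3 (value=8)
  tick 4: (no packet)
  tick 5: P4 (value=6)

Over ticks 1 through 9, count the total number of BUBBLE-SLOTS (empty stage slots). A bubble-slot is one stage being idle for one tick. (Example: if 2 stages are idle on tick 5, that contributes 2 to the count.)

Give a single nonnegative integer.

Tick 1: [PARSE:P1(v=20,ok=F), VALIDATE:-, TRANSFORM:-, EMIT:-] out:-; bubbles=3
Tick 2: [PARSE:P2(v=8,ok=F), VALIDATE:P1(v=20,ok=F), TRANSFORM:-, EMIT:-] out:-; bubbles=2
Tick 3: [PARSE:P3(v=8,ok=F), VALIDATE:P2(v=8,ok=F), TRANSFORM:P1(v=0,ok=F), EMIT:-] out:-; bubbles=1
Tick 4: [PARSE:-, VALIDATE:P3(v=8,ok=F), TRANSFORM:P2(v=0,ok=F), EMIT:P1(v=0,ok=F)] out:-; bubbles=1
Tick 5: [PARSE:P4(v=6,ok=F), VALIDATE:-, TRANSFORM:P3(v=0,ok=F), EMIT:P2(v=0,ok=F)] out:P1(v=0); bubbles=1
Tick 6: [PARSE:-, VALIDATE:P4(v=6,ok=T), TRANSFORM:-, EMIT:P3(v=0,ok=F)] out:P2(v=0); bubbles=2
Tick 7: [PARSE:-, VALIDATE:-, TRANSFORM:P4(v=24,ok=T), EMIT:-] out:P3(v=0); bubbles=3
Tick 8: [PARSE:-, VALIDATE:-, TRANSFORM:-, EMIT:P4(v=24,ok=T)] out:-; bubbles=3
Tick 9: [PARSE:-, VALIDATE:-, TRANSFORM:-, EMIT:-] out:P4(v=24); bubbles=4
Total bubble-slots: 20

Answer: 20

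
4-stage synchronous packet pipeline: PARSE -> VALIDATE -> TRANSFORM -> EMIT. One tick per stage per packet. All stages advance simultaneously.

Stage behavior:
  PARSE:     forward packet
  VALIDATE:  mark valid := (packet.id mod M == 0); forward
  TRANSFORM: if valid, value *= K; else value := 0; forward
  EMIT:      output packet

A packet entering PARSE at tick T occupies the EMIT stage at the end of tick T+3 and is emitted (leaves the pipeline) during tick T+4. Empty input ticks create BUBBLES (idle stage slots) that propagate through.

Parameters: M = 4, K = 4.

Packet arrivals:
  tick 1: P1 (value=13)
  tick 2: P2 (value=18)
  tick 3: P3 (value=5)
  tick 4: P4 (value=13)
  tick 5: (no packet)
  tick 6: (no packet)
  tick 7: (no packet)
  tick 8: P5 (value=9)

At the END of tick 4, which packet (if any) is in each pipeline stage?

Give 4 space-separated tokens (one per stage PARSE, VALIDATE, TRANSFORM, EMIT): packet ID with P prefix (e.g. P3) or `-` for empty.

Answer: P4 P3 P2 P1

Derivation:
Tick 1: [PARSE:P1(v=13,ok=F), VALIDATE:-, TRANSFORM:-, EMIT:-] out:-; in:P1
Tick 2: [PARSE:P2(v=18,ok=F), VALIDATE:P1(v=13,ok=F), TRANSFORM:-, EMIT:-] out:-; in:P2
Tick 3: [PARSE:P3(v=5,ok=F), VALIDATE:P2(v=18,ok=F), TRANSFORM:P1(v=0,ok=F), EMIT:-] out:-; in:P3
Tick 4: [PARSE:P4(v=13,ok=F), VALIDATE:P3(v=5,ok=F), TRANSFORM:P2(v=0,ok=F), EMIT:P1(v=0,ok=F)] out:-; in:P4
At end of tick 4: ['P4', 'P3', 'P2', 'P1']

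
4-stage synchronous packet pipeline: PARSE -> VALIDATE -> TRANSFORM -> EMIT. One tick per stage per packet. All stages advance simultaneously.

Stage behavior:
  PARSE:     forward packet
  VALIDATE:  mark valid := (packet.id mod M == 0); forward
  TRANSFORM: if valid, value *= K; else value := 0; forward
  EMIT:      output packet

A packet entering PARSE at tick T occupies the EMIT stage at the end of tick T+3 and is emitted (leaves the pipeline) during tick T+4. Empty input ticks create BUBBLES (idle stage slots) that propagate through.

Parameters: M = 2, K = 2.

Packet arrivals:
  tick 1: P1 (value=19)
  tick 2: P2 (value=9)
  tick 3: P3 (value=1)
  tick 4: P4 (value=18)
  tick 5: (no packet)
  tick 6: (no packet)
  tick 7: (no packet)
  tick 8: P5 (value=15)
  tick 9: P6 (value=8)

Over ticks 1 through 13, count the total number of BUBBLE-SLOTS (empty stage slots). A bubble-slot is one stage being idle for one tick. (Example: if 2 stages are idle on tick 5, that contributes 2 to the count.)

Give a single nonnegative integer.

Answer: 28

Derivation:
Tick 1: [PARSE:P1(v=19,ok=F), VALIDATE:-, TRANSFORM:-, EMIT:-] out:-; bubbles=3
Tick 2: [PARSE:P2(v=9,ok=F), VALIDATE:P1(v=19,ok=F), TRANSFORM:-, EMIT:-] out:-; bubbles=2
Tick 3: [PARSE:P3(v=1,ok=F), VALIDATE:P2(v=9,ok=T), TRANSFORM:P1(v=0,ok=F), EMIT:-] out:-; bubbles=1
Tick 4: [PARSE:P4(v=18,ok=F), VALIDATE:P3(v=1,ok=F), TRANSFORM:P2(v=18,ok=T), EMIT:P1(v=0,ok=F)] out:-; bubbles=0
Tick 5: [PARSE:-, VALIDATE:P4(v=18,ok=T), TRANSFORM:P3(v=0,ok=F), EMIT:P2(v=18,ok=T)] out:P1(v=0); bubbles=1
Tick 6: [PARSE:-, VALIDATE:-, TRANSFORM:P4(v=36,ok=T), EMIT:P3(v=0,ok=F)] out:P2(v=18); bubbles=2
Tick 7: [PARSE:-, VALIDATE:-, TRANSFORM:-, EMIT:P4(v=36,ok=T)] out:P3(v=0); bubbles=3
Tick 8: [PARSE:P5(v=15,ok=F), VALIDATE:-, TRANSFORM:-, EMIT:-] out:P4(v=36); bubbles=3
Tick 9: [PARSE:P6(v=8,ok=F), VALIDATE:P5(v=15,ok=F), TRANSFORM:-, EMIT:-] out:-; bubbles=2
Tick 10: [PARSE:-, VALIDATE:P6(v=8,ok=T), TRANSFORM:P5(v=0,ok=F), EMIT:-] out:-; bubbles=2
Tick 11: [PARSE:-, VALIDATE:-, TRANSFORM:P6(v=16,ok=T), EMIT:P5(v=0,ok=F)] out:-; bubbles=2
Tick 12: [PARSE:-, VALIDATE:-, TRANSFORM:-, EMIT:P6(v=16,ok=T)] out:P5(v=0); bubbles=3
Tick 13: [PARSE:-, VALIDATE:-, TRANSFORM:-, EMIT:-] out:P6(v=16); bubbles=4
Total bubble-slots: 28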